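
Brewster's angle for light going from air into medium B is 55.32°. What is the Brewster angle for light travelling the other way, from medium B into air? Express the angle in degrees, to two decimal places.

θ_B' ≈ 34.68°

Reversing the direction swaps n₁ and n₂, so tan θ_B' = 1/tan θ_B and θ_B' = 90° − θ_B.
Hence θ_B' = 90° − 55.32° = 34.68°.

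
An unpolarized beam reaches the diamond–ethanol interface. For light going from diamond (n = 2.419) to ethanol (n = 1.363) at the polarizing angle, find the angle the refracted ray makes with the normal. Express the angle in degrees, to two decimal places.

θ_B = arctan(n₂/n₁) = arctan(1.363/2.419) = 29.40°.
Since θ_B + θ_t = 90° at Brewster incidence, θ_t = 90° − 29.40° = 60.60°.

θ_t ≈ 60.60°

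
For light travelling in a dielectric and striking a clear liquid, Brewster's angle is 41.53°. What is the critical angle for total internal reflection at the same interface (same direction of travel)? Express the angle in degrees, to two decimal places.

From Brewster, n₂/n₁ = tan θ_B = tan 41.53° = 0.8857.
Then sin θ_c = n₂/n₁ = 0.8857, so θ_c = arcsin 0.8857 = 62.33°.

θ_c ≈ 62.33°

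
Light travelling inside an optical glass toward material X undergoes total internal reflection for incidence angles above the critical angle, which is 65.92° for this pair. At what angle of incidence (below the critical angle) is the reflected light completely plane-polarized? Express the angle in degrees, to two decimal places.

n₂/n₁ = sin θ_c = sin 65.92° = 0.9130.
tan θ_B equals the same ratio, so θ_B = arctan(0.9130) = 42.40°.

θ_B ≈ 42.40°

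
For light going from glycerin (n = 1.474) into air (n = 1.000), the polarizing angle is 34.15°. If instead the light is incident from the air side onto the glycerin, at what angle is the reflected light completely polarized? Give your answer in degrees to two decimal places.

θ_B' ≈ 55.85°

tan θ_B' = n₁/n₂ = 1/tan θ_B, so θ_B' = 90° − θ_B.
θ_B' = 90° − 34.15° = 55.85°.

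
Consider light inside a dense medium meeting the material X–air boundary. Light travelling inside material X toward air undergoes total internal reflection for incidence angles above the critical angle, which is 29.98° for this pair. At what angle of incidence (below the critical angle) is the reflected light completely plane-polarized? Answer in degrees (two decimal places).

n₂/n₁ = sin θ_c = sin 29.98° = 0.4997.
tan θ_B equals the same ratio, so θ_B = arctan(0.4997) = 26.55°.

θ_B ≈ 26.55°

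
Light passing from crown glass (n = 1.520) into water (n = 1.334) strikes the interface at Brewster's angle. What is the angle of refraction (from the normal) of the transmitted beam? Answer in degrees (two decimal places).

θ_B = arctan(n₂/n₁) = arctan(1.334/1.520) = 41.27°.
The refracted ray is perpendicular to the reflected ray, so θ_t = 90° − θ_B = 48.73°.

θ_t ≈ 48.73°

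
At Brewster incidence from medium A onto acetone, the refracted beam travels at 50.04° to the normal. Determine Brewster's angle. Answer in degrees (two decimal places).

At Brewster's angle the reflected and refracted rays are perpendicular, so θ_B + θ_t = 90°.
θ_B = 90° − 50.04° = 39.96°.

θ_B ≈ 39.96°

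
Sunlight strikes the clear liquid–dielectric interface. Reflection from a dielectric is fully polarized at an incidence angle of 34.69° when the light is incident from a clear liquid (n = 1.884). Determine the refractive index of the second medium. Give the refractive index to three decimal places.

n ≈ 1.304

Brewster's law: tan θ_B = n₂/n₁ (light incident in a clear liquid, refracted into a dielectric).
n₂ = n₁ tan θ_B = 1.884 × tan 34.69° = 1.304.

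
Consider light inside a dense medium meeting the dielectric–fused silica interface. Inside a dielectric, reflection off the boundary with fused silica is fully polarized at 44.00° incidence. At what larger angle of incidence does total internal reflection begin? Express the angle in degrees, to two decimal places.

From Brewster, n₂/n₁ = tan θ_B = tan 44.00° = 0.9657.
Then sin θ_c = n₂/n₁ = 0.9657, so θ_c = arcsin 0.9657 = 74.95°.

θ_c ≈ 74.95°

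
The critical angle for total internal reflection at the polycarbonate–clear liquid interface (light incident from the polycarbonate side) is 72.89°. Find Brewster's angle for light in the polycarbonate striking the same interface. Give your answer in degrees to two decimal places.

sin θ_c = n₂/n₁, so n₂/n₁ = sin 72.89° = 0.9557.
Brewster: tan θ_B = n₂/n₁ = 0.9557.
θ_B = arctan(0.9557) = 43.70°.

θ_B ≈ 43.70°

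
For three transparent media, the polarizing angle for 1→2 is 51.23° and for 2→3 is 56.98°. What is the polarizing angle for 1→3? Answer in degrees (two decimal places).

θ_B ≈ 62.44°

tan θ_B(1→2) = n₂/n₁ = tan 51.23° = 1.2451.
tan θ_B(2→3) = n₃/n₂ = tan 56.98° = 1.5387.
So n₃/n₁ = (n₂/n₁)(n₃/n₂) = 1.2451 × 1.5387 = 1.9158.
θ_B(1→3) = arctan(1.9158) = 62.44°.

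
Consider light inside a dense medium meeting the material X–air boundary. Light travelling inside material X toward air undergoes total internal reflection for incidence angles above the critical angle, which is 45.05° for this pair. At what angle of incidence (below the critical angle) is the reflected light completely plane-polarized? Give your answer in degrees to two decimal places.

At the critical angle sin θ_c = n₂/n₁, giving n₂/n₁ = sin 45.05° = 0.7077.
Then tan θ_B = n₂/n₁ = 0.7077, so θ_B = arctan 0.7077 = 35.29°.

θ_B ≈ 35.29°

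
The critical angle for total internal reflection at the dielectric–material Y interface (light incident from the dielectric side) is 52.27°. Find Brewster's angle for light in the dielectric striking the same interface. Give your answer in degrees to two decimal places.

θ_B ≈ 38.34°

At the critical angle sin θ_c = n₂/n₁, giving n₂/n₁ = sin 52.27° = 0.7909.
Then tan θ_B = n₂/n₁ = 0.7909, so θ_B = arctan 0.7909 = 38.34°.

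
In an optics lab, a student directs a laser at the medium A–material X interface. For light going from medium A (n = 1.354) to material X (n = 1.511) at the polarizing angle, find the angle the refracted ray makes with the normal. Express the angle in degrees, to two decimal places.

θ_t ≈ 41.86°

First find Brewster's angle: tan θ_B = 1.511/1.354 = 1.1160, giving θ_B = 48.14°.
Since θ_B + θ_t = 90° at Brewster incidence, θ_t = 90° − 48.14° = 41.86°.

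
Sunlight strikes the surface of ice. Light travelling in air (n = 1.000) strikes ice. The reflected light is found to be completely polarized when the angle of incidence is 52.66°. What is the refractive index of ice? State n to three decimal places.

n ≈ 1.311

Brewster's law: tan θ_B = n₂/n₁ (light incident in air, refracted into ice).
n₂ = n₁ tan θ_B = 1.000 × tan 52.66° = 1.311.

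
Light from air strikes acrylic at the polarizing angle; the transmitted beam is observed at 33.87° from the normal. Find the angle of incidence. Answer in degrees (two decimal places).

θ_B ≈ 56.13°

Brewster's condition makes the reflected and refracted beams perpendicular: θ_B + θ_t = 90°.
θ_B = 90° − 33.87° = 56.13°.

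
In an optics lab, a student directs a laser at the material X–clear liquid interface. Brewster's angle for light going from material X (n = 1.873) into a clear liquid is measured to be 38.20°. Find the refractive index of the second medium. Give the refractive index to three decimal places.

Full polarization of the reflected beam means tan θ_B = n₂/n₁, where n₁ is the incident medium (material X).
n₂ = n₁ tan θ_B = 1.873 × tan 38.20° = 1.474.

n ≈ 1.474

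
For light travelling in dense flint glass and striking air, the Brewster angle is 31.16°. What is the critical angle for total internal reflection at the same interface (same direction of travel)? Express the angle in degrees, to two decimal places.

n₂/n₁ = tan 31.16° = 0.6047; the critical angle satisfies sin θ_c = n₂/n₁.
θ_c = arcsin(0.6047) = 37.20°.

θ_c ≈ 37.20°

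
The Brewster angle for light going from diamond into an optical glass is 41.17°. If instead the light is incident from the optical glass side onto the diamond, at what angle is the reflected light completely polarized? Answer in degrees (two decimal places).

The two Brewster angles are complementary: θ_B' = 90° − θ_B = 90° − 41.17° = 48.83°.

θ_B' ≈ 48.83°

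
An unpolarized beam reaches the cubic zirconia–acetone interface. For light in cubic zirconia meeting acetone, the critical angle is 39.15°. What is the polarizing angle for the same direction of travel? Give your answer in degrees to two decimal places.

θ_B ≈ 32.27°

n₂/n₁ = sin θ_c = sin 39.15° = 0.6314.
tan θ_B equals the same ratio, so θ_B = arctan(0.6314) = 32.27°.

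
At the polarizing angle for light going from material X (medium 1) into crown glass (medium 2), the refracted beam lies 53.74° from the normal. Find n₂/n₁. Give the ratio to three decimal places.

θ_B + θ_t = 90°, so θ_B = 90° − 53.74° = 36.26°.
Then n₂/n₁ = tan θ_B = tan 36.26° = 0.733.

n₂/n₁ ≈ 0.733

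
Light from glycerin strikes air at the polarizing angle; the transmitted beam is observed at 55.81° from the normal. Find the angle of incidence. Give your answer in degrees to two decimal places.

θ_B ≈ 34.19°

At Brewster's angle the reflected and refracted rays are perpendicular, so θ_B + θ_t = 90°.
So θ_B = 90° − θ_t = 90° − 55.81° = 34.19°.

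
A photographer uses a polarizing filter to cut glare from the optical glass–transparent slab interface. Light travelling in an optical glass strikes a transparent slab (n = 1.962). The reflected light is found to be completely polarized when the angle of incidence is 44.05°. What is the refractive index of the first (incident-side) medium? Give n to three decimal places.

Brewster's law: tan θ_B = n₂/n₁ (light incident in an optical glass, refracted into a transparent slab).
n₁ = n₂ / tan θ_B = 1.962 / tan 44.05° = 2.028.

n ≈ 2.028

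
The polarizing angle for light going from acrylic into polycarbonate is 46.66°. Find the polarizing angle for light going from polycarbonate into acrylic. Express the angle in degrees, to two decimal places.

θ_B' ≈ 43.34°

The two Brewster angles are complementary: θ_B' = 90° − θ_B = 90° − 46.66° = 43.34°.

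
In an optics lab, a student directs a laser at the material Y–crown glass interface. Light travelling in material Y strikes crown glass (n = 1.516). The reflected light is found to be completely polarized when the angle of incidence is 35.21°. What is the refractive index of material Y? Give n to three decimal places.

n ≈ 2.148

At the Brewster angle, tan θ_B = n₂/n₁ with n₁ on the incident side (material Y) and n₂ on the transmitted side (crown glass).
n₁ = n₂ / tan θ_B = 1.516 / tan 35.21° = 2.148.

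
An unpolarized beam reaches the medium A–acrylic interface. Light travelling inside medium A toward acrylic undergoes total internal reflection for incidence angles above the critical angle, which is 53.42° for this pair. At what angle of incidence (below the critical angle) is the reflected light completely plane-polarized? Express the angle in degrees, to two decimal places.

At the critical angle sin θ_c = n₂/n₁, giving n₂/n₁ = sin 53.42° = 0.8030.
Then tan θ_B = n₂/n₁ = 0.8030, so θ_B = arctan 0.8030 = 38.77°.

θ_B ≈ 38.77°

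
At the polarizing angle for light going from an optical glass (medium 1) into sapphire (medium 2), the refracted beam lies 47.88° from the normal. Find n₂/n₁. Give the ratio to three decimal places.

θ_B + θ_t = 90°, so θ_B = 90° − 47.88° = 42.12°.
Then n₂/n₁ = tan θ_B = tan 42.12° = 0.904.

n₂/n₁ ≈ 0.904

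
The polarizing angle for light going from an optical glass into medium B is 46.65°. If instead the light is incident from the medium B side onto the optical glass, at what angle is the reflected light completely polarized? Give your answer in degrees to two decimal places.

tan θ_B' = n₁/n₂ = 1/tan θ_B, so θ_B' = 90° − θ_B.
θ_B' = 90° − 46.65° = 43.35°.

θ_B' ≈ 43.35°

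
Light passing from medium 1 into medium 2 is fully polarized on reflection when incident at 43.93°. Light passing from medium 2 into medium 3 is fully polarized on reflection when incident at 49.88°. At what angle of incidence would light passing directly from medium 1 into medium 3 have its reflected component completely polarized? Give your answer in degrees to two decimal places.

θ_B ≈ 48.82°

n₂/n₁ = tan 43.93° = 0.9633 and n₃/n₂ = tan 49.88° = 1.1867.
So n₃/n₁ = (n₂/n₁)(n₃/n₂) = 0.9633 × 1.1867 = 1.1432.
θ_B(1→3) = arctan(1.1432) = 48.82°.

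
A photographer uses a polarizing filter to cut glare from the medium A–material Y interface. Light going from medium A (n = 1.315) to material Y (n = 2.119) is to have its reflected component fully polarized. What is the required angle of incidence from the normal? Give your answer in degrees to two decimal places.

tan θ_B = n₂/n₁ = 2.119/1.315 = 1.6114. Taking the arctangent, θ_B = 58.18°.

θ_B ≈ 58.18°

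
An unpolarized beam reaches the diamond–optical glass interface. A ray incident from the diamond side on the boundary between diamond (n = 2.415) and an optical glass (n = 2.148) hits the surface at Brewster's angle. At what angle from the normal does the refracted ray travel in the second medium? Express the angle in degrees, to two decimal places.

θ_B = arctan(n₂/n₁) = arctan(2.148/2.415) = 41.65°.
At Brewster's angle the reflected and refracted rays are perpendicular, so θ_t = 90° − θ_B = 90° − 41.65° = 48.35°.

θ_t ≈ 48.35°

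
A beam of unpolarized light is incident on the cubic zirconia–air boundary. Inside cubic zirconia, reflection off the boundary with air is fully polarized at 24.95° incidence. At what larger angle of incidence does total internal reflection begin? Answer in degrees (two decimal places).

θ_c ≈ 27.73°

n₂/n₁ = tan 24.95° = 0.4652; the critical angle satisfies sin θ_c = n₂/n₁.
θ_c = arcsin(0.4652) = 27.73°.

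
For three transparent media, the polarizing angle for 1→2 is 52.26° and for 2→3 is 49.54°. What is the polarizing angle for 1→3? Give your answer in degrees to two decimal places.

n₂/n₁ = tan 52.26° = 1.2920 and n₃/n₂ = tan 49.54° = 1.1725.
n₃/n₁ = 1.5149. Then tan θ_B(1→3) = n₃/n₁, so θ_B(1→3) = arctan(1.5149) = 56.57°.

θ_B ≈ 56.57°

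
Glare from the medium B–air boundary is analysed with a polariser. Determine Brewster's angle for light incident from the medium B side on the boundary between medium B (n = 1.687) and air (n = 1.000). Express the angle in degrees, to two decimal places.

Here n₂/n₁ = 1.000/1.687 = 0.5928, and Brewster's law gives tan θ_B = n₂/n₁.
θ_B = arctan(0.5928) = 30.66°.

θ_B ≈ 30.66°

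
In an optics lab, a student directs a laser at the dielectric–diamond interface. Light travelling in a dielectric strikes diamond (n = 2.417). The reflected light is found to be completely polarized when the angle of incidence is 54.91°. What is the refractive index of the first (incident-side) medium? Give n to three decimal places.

Brewster's law: tan θ_B = n₂/n₁ (light incident in a dielectric, refracted into diamond).
n₁ = n₂ / tan θ_B = 2.417 / tan 54.91° = 1.698.

n ≈ 1.698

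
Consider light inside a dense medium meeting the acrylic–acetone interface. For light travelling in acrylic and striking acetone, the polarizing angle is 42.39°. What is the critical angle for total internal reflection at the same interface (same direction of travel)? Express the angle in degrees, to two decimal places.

θ_c ≈ 65.90°

From Brewster, n₂/n₁ = tan θ_B = tan 42.39° = 0.9128.
Then sin θ_c = n₂/n₁ = 0.9128, so θ_c = arcsin 0.9128 = 65.90°.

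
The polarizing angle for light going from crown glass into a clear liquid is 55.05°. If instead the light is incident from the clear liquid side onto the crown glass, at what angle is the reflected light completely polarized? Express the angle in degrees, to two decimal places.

θ_B' ≈ 34.95°

Reversing the direction swaps n₁ and n₂, so tan θ_B' = 1/tan θ_B and θ_B' = 90° − θ_B.
Hence θ_B' = 90° − 55.05° = 34.95°.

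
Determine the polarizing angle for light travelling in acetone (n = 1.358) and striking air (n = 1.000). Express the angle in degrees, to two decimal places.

The reflected p-component vanishes when tan θ_B = n₂/n₁.
tan θ_B = n₂/n₁ = 1.000/1.358 = 0.7364.
So θ_B = arctan 0.7364 = 36.37°.

θ_B ≈ 36.37°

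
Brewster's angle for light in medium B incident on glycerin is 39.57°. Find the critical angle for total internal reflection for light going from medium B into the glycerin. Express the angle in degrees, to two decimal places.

θ_c ≈ 55.73°

From Brewster, n₂/n₁ = tan θ_B = tan 39.57° = 0.8264.
Then sin θ_c = n₂/n₁ = 0.8264, so θ_c = arcsin 0.8264 = 55.73°.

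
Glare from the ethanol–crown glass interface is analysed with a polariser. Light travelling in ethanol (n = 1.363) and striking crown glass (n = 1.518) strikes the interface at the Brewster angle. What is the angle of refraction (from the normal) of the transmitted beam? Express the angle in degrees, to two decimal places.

θ_B = arctan(n₂/n₁) = arctan(1.518/1.363) = 48.08°.
At Brewster's angle the reflected and refracted rays are perpendicular, so θ_t = 90° − θ_B = 90° − 48.08° = 41.92°.

θ_t ≈ 41.92°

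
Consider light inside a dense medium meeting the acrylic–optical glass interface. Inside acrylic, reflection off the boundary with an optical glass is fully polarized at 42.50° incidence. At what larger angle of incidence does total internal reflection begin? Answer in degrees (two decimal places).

From Brewster, n₂/n₁ = tan θ_B = tan 42.50° = 0.9163.
Then sin θ_c = n₂/n₁ = 0.9163, so θ_c = arcsin 0.9163 = 66.40°.

θ_c ≈ 66.40°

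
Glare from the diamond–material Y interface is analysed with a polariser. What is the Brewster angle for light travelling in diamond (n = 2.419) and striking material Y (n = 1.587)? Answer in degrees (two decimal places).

Here n₂/n₁ = 1.587/2.419 = 0.6561, and Brewster's law gives tan θ_B = n₂/n₁. Taking the arctangent, θ_B = 33.27°.

θ_B ≈ 33.27°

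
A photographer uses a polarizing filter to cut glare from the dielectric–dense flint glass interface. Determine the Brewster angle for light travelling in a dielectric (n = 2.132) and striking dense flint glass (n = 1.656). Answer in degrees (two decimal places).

tan θ_B = n₂/n₁ = 1.656/2.132 = 0.7767.
θ_B = arctan(0.7767) = 37.84°.

θ_B ≈ 37.84°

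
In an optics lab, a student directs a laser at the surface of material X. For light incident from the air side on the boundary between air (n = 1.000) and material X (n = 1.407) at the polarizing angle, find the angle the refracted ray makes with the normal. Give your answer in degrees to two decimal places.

tan θ_B = n₂/n₁ = 1.407/1.000 = 1.4070, so θ_B = 54.60°.
At Brewster's angle the reflected and refracted rays are perpendicular, so θ_t = 90° − θ_B = 90° − 54.60° = 35.40°.

θ_t ≈ 35.40°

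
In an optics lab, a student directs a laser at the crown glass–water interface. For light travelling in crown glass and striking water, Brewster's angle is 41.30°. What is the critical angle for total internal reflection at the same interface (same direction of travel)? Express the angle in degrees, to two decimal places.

n₂/n₁ = tan 41.30° = 0.8785; the critical angle satisfies sin θ_c = n₂/n₁.
θ_c = arcsin(0.8785) = 61.46°.

θ_c ≈ 61.46°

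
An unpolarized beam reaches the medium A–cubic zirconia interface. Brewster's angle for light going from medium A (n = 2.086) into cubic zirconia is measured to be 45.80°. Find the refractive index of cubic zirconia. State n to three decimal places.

At Brewster's angle, tan θ_B = n₂/n₁ with n₁ on the incident side (medium A) and n₂ on the transmitted side (cubic zirconia).
n₂ = n₁ tan θ_B = 2.086 × tan 45.80° = 2.145.

n ≈ 2.145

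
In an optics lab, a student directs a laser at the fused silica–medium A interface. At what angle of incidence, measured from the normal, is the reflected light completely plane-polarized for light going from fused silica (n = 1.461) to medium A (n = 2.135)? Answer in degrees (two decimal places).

θ_B ≈ 55.62°

Brewster's condition: tan θ_B = n₂/n₁ = 2.135/1.461 = 1.4613. Taking the arctangent, θ_B = 55.62°.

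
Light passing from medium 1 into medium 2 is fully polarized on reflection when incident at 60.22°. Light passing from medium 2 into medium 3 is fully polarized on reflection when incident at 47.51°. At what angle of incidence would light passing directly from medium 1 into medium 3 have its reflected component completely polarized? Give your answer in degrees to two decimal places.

tan θ_B(1→2) = n₂/n₁ = tan 60.22° = 1.7475.
tan θ_B(2→3) = n₃/n₂ = tan 47.51° = 1.0917.
n₃/n₁ = 1.9077. Then tan θ_B(1→3) = n₃/n₁, so θ_B(1→3) = arctan(1.9077) = 62.34°.

θ_B ≈ 62.34°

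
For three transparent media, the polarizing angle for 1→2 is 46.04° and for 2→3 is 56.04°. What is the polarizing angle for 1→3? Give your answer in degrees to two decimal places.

tan θ_B(1→2) = n₂/n₁ = tan 46.04° = 1.0370.
tan θ_B(2→3) = n₃/n₂ = tan 56.04° = 1.4848.
So n₃/n₁ = (n₂/n₁)(n₃/n₂) = 1.0370 × 1.4848 = 1.5397.
θ_B(1→3) = arctan(1.5397) = 57.00°.

θ_B ≈ 57.00°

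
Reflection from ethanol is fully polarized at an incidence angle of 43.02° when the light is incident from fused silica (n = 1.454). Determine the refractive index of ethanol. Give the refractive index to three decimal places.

n ≈ 1.357

Brewster's law: tan θ_B = n₂/n₁ (light incident in fused silica, refracted into ethanol).
n₂ = n₁ tan θ_B = 1.454 × tan 43.02° = 1.357.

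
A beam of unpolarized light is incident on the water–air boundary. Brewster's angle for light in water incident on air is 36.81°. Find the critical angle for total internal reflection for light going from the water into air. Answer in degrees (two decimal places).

θ_c ≈ 48.45°

tan θ_B = n₂/n₁ = tan 36.81° = 0.7484.
Total internal reflection: sin θ_c = n₂/n₁ = 0.7484.
θ_c = arcsin(0.7484) = 48.45°.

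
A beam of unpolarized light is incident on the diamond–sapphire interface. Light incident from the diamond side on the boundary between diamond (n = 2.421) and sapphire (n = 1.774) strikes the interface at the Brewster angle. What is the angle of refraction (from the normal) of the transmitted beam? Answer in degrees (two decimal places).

θ_t ≈ 53.77°

First find Brewster's angle: tan θ_B = 1.774/2.421 = 0.7328, giving θ_B = 36.23°.
The refracted ray is perpendicular to the reflected ray, so θ_t = 90° − θ_B = 53.77°.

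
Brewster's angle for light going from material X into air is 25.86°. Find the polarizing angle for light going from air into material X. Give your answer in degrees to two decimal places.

θ_B' ≈ 64.14°

The two Brewster angles are complementary: θ_B' = 90° − θ_B = 90° − 25.86° = 64.14°.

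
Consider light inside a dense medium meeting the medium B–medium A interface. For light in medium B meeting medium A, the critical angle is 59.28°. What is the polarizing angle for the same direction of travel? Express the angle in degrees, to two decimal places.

At the critical angle sin θ_c = n₂/n₁, giving n₂/n₁ = sin 59.28° = 0.8597.
Then tan θ_B = n₂/n₁ = 0.8597, so θ_B = arctan 0.8597 = 40.68°.

θ_B ≈ 40.68°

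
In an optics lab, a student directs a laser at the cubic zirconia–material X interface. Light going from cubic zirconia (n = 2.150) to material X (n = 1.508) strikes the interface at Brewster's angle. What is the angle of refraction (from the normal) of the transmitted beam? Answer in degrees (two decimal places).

θ_t ≈ 54.95°

First find Brewster's angle: tan θ_B = 1.508/2.150 = 0.7014, giving θ_B = 35.05°.
At Brewster's angle the reflected and refracted rays are perpendicular, so θ_t = 90° − θ_B = 90° − 35.05° = 54.95°.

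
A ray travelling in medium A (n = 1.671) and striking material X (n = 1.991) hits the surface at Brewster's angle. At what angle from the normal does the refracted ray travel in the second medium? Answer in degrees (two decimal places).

θ_t ≈ 40.01°

θ_B = arctan(n₂/n₁) = arctan(1.991/1.671) = 49.99°.
Since θ_B + θ_t = 90° at Brewster incidence, θ_t = 90° − 49.99° = 40.01°.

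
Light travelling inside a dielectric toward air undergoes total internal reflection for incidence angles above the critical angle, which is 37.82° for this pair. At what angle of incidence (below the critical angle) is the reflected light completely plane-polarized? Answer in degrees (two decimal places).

θ_B ≈ 31.52°

n₂/n₁ = sin θ_c = sin 37.82° = 0.6132.
tan θ_B equals the same ratio, so θ_B = arctan(0.6132) = 31.52°.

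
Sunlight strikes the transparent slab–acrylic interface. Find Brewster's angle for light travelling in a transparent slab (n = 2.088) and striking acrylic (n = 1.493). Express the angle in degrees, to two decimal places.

θ_B ≈ 35.57°

tan θ_B = n₂/n₁ = 1.493/2.088 = 0.7150.
So θ_B = arctan 0.7150 = 35.57°.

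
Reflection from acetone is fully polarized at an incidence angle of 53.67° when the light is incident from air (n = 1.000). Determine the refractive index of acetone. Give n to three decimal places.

n ≈ 1.360

Full polarization of the reflected beam means tan θ_B = n₂/n₁, where n₁ is the incident medium (air).
n₂ = n₁ tan θ_B = 1.000 × tan 53.67° = 1.360.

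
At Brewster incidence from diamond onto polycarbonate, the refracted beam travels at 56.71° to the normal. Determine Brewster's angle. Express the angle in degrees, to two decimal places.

θ_B ≈ 33.29°

Since the reflected and refracted rays are at right angles at the polarizing angle, θ_B + θ_t = 90°.
So θ_B = 90° − θ_t = 90° − 56.71° = 33.29°.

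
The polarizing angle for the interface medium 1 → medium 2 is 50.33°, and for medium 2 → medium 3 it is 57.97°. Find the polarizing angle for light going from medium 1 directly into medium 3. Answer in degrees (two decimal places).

tan θ_B(1→2) = n₂/n₁ = tan 50.33° = 1.2058.
tan θ_B(2→3) = n₃/n₂ = tan 57.97° = 1.5985.
Multiplying, n₃/n₁ = 1.2058 × 1.5985 = 1.9274, and θ_B(1→3) = arctan 1.9274 = 62.58°.

θ_B ≈ 62.58°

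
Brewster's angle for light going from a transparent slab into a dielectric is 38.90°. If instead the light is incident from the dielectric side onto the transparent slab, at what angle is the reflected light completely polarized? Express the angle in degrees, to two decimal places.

θ_B' ≈ 51.10°

Reversing the direction swaps n₁ and n₂, so tan θ_B' = 1/tan θ_B and θ_B' = 90° − θ_B.
Hence θ_B' = 90° − 38.90° = 51.10°.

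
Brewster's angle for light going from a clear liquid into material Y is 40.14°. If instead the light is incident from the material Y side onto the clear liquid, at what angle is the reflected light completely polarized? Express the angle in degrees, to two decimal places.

θ_B' ≈ 49.86°

Reversing the direction swaps n₁ and n₂, so tan θ_B' = 1/tan θ_B and θ_B' = 90° − θ_B.
Hence θ_B' = 90° − 40.14° = 49.86°.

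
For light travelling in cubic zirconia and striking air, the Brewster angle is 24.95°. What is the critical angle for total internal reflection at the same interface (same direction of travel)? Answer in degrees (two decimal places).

n₂/n₁ = tan 24.95° = 0.4652; the critical angle satisfies sin θ_c = n₂/n₁.
θ_c = arcsin(0.4652) = 27.73°.

θ_c ≈ 27.73°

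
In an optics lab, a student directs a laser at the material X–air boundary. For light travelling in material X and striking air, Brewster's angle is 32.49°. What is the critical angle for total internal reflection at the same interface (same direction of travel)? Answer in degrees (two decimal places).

From Brewster, n₂/n₁ = tan θ_B = tan 32.49° = 0.6368.
Then sin θ_c = n₂/n₁ = 0.6368, so θ_c = arcsin 0.6368 = 39.56°.

θ_c ≈ 39.56°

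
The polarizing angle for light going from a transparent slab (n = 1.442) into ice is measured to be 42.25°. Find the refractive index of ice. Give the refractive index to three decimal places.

n ≈ 1.310

Full polarization of the reflected beam means tan θ_B = n₂/n₁, where n₁ is the incident medium (a transparent slab).
n₂ = n₁ tan θ_B = 1.442 × tan 42.25° = 1.310.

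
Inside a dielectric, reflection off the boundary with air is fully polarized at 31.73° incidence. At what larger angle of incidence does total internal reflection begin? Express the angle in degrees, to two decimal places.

From Brewster, n₂/n₁ = tan θ_B = tan 31.73° = 0.6183.
Then sin θ_c = n₂/n₁ = 0.6183, so θ_c = arcsin 0.6183 = 38.19°.

θ_c ≈ 38.19°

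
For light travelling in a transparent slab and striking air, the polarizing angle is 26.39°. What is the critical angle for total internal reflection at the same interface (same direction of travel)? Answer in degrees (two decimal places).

n₂/n₁ = tan 26.39° = 0.4962; the critical angle satisfies sin θ_c = n₂/n₁.
θ_c = arcsin(0.4962) = 29.75°.

θ_c ≈ 29.75°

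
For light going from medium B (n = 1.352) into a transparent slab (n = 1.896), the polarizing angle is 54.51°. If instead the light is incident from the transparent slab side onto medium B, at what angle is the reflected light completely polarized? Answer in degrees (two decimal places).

The two Brewster angles are complementary: θ_B' = 90° − θ_B = 90° − 54.51° = 35.49°.

θ_B' ≈ 35.49°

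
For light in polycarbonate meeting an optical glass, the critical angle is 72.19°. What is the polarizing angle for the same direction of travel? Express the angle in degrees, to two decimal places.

θ_B ≈ 43.59°

n₂/n₁ = sin θ_c = sin 72.19° = 0.9521.
tan θ_B equals the same ratio, so θ_B = arctan(0.9521) = 43.59°.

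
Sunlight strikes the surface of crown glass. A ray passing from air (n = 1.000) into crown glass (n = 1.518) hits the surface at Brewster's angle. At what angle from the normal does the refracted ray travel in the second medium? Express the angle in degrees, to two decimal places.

First find Brewster's angle: tan θ_B = 1.518/1.000 = 1.5180, giving θ_B = 56.62°.
The refracted ray is perpendicular to the reflected ray, so θ_t = 90° − θ_B = 33.38°.

θ_t ≈ 33.38°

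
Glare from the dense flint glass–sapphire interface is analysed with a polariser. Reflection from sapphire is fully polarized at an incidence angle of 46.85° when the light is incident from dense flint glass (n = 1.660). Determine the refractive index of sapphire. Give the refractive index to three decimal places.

Brewster's law: tan θ_B = n₂/n₁ (light incident in dense flint glass, refracted into sapphire).
n₂ = n₁ tan θ_B = 1.660 × tan 46.85° = 1.771.

n ≈ 1.771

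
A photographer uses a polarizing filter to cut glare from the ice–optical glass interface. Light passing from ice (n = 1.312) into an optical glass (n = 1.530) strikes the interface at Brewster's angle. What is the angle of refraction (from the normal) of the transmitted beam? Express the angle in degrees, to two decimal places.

θ_t ≈ 40.61°

θ_B = arctan(n₂/n₁) = arctan(1.530/1.312) = 49.39°.
Since θ_B + θ_t = 90° at Brewster incidence, θ_t = 90° − 49.39° = 40.61°.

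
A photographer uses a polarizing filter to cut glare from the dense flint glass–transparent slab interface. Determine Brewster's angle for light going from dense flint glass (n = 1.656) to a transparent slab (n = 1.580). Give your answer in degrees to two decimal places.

The reflected p-component vanishes when tan θ_B = n₂/n₁.
Here n₂/n₁ = 1.580/1.656 = 0.9541, and Brewster's law gives tan θ_B = n₂/n₁.
So θ_B = arctan 0.9541 = 43.65°.

θ_B ≈ 43.65°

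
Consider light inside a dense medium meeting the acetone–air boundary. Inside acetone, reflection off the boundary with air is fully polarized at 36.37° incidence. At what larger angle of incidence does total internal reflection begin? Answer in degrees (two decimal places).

θ_c ≈ 47.43°

n₂/n₁ = tan 36.37° = 0.7365; the critical angle satisfies sin θ_c = n₂/n₁.
θ_c = arcsin(0.7365) = 47.43°.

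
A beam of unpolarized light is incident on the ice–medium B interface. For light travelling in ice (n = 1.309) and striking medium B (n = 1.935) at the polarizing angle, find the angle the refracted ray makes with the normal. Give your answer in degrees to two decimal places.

First find Brewster's angle: tan θ_B = 1.935/1.309 = 1.4782, giving θ_B = 55.92°.
The refracted ray is perpendicular to the reflected ray, so θ_t = 90° − θ_B = 34.08°.

θ_t ≈ 34.08°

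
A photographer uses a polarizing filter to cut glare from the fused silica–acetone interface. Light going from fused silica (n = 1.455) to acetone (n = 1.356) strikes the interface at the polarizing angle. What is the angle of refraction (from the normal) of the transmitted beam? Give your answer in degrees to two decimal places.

θ_t ≈ 47.02°

θ_B = arctan(n₂/n₁) = arctan(1.356/1.455) = 42.98°.
Since θ_B + θ_t = 90° at Brewster incidence, θ_t = 90° − 42.98° = 47.02°.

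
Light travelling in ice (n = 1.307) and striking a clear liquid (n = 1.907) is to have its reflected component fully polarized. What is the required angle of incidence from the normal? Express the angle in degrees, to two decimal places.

Brewster's condition: tan θ_B = n₂/n₁ = 1.907/1.307 = 1.4591.
So θ_B = arctan 1.4591 = 55.57°.

θ_B ≈ 55.57°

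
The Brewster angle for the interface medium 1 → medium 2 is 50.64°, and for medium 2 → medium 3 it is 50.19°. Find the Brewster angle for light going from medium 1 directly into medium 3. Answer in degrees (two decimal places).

θ_B ≈ 55.64°

Each Brewster angle gives a ratio: n₂/n₁ = tan 50.64° = 1.2192, n₃/n₂ = tan 50.19° = 1.1998.
n₃/n₁ = 1.4628. Then tan θ_B(1→3) = n₃/n₁, so θ_B(1→3) = arctan(1.4628) = 55.64°.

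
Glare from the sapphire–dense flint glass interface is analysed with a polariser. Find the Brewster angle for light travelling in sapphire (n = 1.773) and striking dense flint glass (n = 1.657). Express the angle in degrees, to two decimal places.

θ_B ≈ 43.06°

Brewster's condition: tan θ_B = n₂/n₁ = 1.657/1.773 = 0.9346.
So θ_B = arctan 0.9346 = 43.06°.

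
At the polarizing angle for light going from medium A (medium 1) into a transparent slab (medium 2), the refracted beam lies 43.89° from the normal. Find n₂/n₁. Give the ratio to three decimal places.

At Brewster incidence θ_B = 90° − θ_t = 90° − 43.89° = 46.11°.
Then n₂/n₁ = tan θ_B = tan 46.11° = 1.040.

n₂/n₁ ≈ 1.040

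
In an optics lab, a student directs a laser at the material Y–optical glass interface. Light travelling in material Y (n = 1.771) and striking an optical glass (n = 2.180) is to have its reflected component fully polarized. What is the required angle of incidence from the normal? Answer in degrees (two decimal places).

At Brewster's angle the reflected and refracted rays are perpendicular, which with Snell's law gives tan θ_B = n₂/n₁.
Brewster's condition: tan θ_B = n₂/n₁ = 2.180/1.771 = 1.2309.
θ_B = arctan(1.2309) = 50.91°.

θ_B ≈ 50.91°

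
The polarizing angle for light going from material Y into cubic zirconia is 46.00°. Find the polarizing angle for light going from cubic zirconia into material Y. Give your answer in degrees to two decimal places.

θ_B' ≈ 44.00°

tan θ_B' = n₁/n₂ = 1/tan θ_B, so θ_B' = 90° − θ_B.
θ_B' = 90° − 46.00° = 44.00°.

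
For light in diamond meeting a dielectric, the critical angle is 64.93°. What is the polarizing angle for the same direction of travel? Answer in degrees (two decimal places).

n₂/n₁ = sin θ_c = sin 64.93° = 0.9058.
tan θ_B equals the same ratio, so θ_B = arctan(0.9058) = 42.17°.

θ_B ≈ 42.17°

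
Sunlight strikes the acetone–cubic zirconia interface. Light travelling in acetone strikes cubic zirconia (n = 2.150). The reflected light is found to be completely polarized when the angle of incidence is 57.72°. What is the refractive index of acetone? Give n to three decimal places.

Brewster's law: tan θ_B = n₂/n₁ (light incident in acetone, refracted into cubic zirconia).
n₁ = n₂ / tan θ_B = 2.150 / tan 57.72° = 1.358.

n ≈ 1.358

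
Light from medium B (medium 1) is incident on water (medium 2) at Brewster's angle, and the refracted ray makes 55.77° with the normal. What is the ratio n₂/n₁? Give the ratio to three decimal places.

n₂/n₁ ≈ 0.680

θ_B + θ_t = 90°, so θ_B = 90° − 55.77° = 34.23°.
tan θ_B = n₂/n₁, so n₂/n₁ = tan 34.23° = 0.680.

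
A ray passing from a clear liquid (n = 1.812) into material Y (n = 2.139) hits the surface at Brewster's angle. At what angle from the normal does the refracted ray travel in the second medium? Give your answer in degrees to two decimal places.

θ_B = arctan(n₂/n₁) = arctan(2.139/1.812) = 49.73°.
The refracted ray is perpendicular to the reflected ray, so θ_t = 90° − θ_B = 40.27°.

θ_t ≈ 40.27°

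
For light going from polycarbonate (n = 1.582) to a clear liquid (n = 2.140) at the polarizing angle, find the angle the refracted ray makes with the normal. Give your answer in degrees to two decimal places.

tan θ_B = n₂/n₁ = 2.140/1.582 = 1.3527, so θ_B = 53.53°.
Since θ_B + θ_t = 90° at Brewster incidence, θ_t = 90° − 53.53° = 36.47°.

θ_t ≈ 36.47°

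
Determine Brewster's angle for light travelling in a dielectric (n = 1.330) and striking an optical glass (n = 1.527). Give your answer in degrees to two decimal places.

The reflected p-component vanishes when tan θ_B = n₂/n₁.
tan θ_B = n₂/n₁ = 1.527/1.330 = 1.1481.
So θ_B = arctan 1.1481 = 48.94°.

θ_B ≈ 48.94°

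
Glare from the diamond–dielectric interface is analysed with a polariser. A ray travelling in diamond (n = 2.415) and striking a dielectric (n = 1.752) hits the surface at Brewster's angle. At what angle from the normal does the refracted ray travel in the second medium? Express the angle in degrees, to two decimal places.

First find Brewster's angle: tan θ_B = 1.752/2.415 = 0.7255, giving θ_B = 35.96°.
At Brewster's angle the reflected and refracted rays are perpendicular, so θ_t = 90° − θ_B = 90° − 35.96° = 54.04°.

θ_t ≈ 54.04°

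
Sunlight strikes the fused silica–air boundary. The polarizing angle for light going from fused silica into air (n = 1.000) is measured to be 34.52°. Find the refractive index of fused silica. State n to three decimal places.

At the polarizing angle, tan θ_B = n₂/n₁ with n₁ on the incident side (fused silica) and n₂ on the transmitted side (air).
n₁ = n₂ / tan θ_B = 1.000 / tan 34.52° = 1.454.

n ≈ 1.454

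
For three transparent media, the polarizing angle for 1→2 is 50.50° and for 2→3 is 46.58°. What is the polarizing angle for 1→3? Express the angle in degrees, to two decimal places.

Each Brewster angle gives a ratio: n₂/n₁ = tan 50.50° = 1.2131, n₃/n₂ = tan 46.58° = 1.0567.
So n₃/n₁ = (n₂/n₁)(n₃/n₂) = 1.2131 × 1.0567 = 1.2819.
θ_B(1→3) = arctan(1.2819) = 52.04°.

θ_B ≈ 52.04°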